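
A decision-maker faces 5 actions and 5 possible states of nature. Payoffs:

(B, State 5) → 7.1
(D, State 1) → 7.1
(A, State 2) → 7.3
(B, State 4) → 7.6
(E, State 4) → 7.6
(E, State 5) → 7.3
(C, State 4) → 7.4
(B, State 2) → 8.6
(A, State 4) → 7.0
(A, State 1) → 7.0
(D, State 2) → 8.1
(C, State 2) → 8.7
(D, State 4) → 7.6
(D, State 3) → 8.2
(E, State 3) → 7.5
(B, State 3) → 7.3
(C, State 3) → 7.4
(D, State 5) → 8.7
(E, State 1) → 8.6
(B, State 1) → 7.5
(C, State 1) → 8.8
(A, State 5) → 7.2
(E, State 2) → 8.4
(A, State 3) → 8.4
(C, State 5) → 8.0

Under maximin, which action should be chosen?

Row minima: A=7.0, B=7.1, C=7.4, D=7.1, E=7.3
Best worst-case = 7.4 → C.

C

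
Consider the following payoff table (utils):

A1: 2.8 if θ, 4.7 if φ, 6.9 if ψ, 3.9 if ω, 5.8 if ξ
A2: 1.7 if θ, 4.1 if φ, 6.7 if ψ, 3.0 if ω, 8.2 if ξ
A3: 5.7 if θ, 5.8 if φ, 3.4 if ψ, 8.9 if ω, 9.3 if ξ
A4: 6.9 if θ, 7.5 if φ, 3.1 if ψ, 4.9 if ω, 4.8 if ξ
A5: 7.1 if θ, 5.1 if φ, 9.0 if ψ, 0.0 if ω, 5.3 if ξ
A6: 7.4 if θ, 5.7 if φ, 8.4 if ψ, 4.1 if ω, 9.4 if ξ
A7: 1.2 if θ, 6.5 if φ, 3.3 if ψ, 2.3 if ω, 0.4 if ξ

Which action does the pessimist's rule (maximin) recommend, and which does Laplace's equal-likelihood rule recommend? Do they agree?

Row minima: A1=2.8, A2=1.7, A3=3.4, A4=3.1, A5=0.0, A6=4.1, A7=0.4
Best worst-case = 4.1 → A6.
Row averages: A1=4.82, A2=4.74, A3=6.62, A4=5.44, A5=5.3, A6=7, A7=2.74
Highest average = 7 → A6.

maximin → A6; laplace → A6 (agree)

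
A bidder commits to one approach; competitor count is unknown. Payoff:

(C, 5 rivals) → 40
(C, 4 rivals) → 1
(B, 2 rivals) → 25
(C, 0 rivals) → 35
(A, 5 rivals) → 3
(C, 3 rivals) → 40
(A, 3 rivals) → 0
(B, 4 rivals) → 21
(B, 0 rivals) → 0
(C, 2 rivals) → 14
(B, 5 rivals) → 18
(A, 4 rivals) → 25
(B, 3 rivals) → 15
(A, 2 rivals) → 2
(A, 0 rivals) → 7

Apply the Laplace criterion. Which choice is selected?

C

Row averages: A=7.4, B=15.8, C=26
Highest average = 26 → C.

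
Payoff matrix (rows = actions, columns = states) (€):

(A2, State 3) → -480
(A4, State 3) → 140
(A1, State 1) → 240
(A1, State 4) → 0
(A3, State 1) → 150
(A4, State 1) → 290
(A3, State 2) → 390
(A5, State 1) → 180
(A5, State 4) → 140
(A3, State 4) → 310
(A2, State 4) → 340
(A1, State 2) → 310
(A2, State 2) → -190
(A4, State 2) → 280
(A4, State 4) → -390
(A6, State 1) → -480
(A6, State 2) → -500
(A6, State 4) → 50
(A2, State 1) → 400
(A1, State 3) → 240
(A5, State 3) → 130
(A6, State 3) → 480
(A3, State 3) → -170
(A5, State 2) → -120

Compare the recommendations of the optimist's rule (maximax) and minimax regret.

maximax → A6; minimax regret → A1 (disagree)

Row maxima: A1=310, A2=400, A3=390, A4=290, A5=180, A6=480
Best best-case = 480 → A6.
Column bests: State 1=400, State 2=390, State 3=480, State 4=340.
A1 regrets: 160, 80, 240, 340 → max 340
A2 regrets: 0, 580, 960, 0 → max 960
A3 regrets: 250, 0, 650, 30 → max 650
A4 regrets: 110, 110, 340, 730 → max 730
A5 regrets: 220, 510, 350, 200 → max 510
A6 regrets: 880, 890, 0, 290 → max 890
Smallest max regret = 340 → A1.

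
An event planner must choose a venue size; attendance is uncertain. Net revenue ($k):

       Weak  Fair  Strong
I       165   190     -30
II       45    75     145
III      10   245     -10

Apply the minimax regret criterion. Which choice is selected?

Column bests: Weak=165, Fair=245, Strong=145.
I regrets: 0, 55, 175 → max 175
II regrets: 120, 170, 0 → max 170
III regrets: 155, 0, 155 → max 155
Smallest max regret = 155 → III.

III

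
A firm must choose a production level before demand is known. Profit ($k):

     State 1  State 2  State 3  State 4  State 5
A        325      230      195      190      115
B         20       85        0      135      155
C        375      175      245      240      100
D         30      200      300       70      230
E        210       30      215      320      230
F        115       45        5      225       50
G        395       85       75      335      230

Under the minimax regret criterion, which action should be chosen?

Column bests: State 1=395, State 2=230, State 3=300, State 4=335, State 5=230.
A regrets: 70, 0, 105, 145, 115 → max 145
B regrets: 375, 145, 300, 200, 75 → max 375
C regrets: 20, 55, 55, 95, 130 → max 130
D regrets: 365, 30, 0, 265, 0 → max 365
E regrets: 185, 200, 85, 15, 0 → max 200
F regrets: 280, 185, 295, 110, 180 → max 295
G regrets: 0, 145, 225, 0, 0 → max 225
Smallest max regret = 130 → C.

C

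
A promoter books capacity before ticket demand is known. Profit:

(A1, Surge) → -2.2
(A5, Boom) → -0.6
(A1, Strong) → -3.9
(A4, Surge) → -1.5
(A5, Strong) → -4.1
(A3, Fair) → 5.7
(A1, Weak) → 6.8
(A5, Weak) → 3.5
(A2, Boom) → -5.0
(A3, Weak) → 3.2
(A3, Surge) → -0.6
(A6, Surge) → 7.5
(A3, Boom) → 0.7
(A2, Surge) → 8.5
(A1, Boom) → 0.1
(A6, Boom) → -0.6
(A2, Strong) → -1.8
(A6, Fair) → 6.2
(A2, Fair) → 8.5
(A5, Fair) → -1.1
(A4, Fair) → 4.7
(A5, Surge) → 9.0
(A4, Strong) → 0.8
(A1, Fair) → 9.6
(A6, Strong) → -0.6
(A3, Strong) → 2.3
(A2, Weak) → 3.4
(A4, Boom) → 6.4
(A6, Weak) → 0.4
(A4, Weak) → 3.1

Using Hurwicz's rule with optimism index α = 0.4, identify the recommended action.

A6

A1: 0.4·9.6 + 0.6·(-3.9) = 1.5
A2: 0.4·8.5 + 0.6·(-5.0) = 0.4
A3: 0.4·5.7 + 0.6·(-0.6) = 1.92
A4: 0.4·6.4 + 0.6·(-1.5) = 1.66
A5: 0.4·9.0 + 0.6·(-4.1) = 1.14
A6: 0.4·7.5 + 0.6·(-0.6) = 2.64
Highest Hurwicz score = 2.64 → A6.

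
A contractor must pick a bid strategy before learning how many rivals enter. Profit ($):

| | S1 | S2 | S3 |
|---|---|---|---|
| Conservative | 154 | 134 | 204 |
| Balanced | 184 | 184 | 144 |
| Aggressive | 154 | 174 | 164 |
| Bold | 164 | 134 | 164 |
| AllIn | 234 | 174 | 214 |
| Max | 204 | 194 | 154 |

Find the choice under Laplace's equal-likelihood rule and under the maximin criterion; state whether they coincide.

Row averages: Conservative=164, Balanced=512/3, Aggressive=164, Bold=154, AllIn=622/3, Max=184
Highest average = 622/3 → AllIn.
Row minima: Conservative=134, Balanced=144, Aggressive=154, Bold=134, AllIn=174, Max=154
Best worst-case = 174 → AllIn.

laplace → AllIn; maximin → AllIn (agree)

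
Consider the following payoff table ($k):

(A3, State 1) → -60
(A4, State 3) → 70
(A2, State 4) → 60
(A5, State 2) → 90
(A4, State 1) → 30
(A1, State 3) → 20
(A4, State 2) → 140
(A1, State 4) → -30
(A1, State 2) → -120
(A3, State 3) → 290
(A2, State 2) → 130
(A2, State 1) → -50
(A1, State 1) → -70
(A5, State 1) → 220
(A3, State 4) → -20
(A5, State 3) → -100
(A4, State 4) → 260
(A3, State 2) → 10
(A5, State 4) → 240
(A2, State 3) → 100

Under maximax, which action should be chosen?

Row maxima: A1=20, A2=130, A3=290, A4=260, A5=240
Best best-case = 290 → A3.

A3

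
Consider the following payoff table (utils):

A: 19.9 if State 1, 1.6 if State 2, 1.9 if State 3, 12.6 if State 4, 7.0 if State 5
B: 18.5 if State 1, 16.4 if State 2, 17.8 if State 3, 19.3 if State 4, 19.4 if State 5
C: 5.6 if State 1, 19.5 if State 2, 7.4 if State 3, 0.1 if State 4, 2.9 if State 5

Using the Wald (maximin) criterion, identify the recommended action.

B

Row minima: A=1.6, B=16.4, C=0.1
Best worst-case = 16.4 → B.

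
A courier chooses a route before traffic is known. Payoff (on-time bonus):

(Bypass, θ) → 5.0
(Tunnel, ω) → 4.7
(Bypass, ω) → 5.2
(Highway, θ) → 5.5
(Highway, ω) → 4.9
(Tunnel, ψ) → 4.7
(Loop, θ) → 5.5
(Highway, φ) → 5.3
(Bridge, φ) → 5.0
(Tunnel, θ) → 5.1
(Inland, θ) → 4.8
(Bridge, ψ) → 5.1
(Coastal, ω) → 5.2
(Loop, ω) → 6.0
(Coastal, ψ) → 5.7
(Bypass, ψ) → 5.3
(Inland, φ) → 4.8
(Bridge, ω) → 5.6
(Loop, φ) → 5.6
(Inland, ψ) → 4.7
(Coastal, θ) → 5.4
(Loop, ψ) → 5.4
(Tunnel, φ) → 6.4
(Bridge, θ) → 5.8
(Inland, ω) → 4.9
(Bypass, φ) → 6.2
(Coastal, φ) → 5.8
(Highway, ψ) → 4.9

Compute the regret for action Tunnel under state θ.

Best payoff under θ is 5.8.
Regret = 5.8 − 5.1 = 0.7.

0.7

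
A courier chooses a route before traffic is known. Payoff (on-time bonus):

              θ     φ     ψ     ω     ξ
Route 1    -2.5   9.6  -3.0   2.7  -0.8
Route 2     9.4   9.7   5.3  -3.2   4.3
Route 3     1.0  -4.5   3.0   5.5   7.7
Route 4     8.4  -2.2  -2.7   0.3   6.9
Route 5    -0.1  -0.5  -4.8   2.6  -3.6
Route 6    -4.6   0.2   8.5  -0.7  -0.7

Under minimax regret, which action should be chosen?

Column bests: θ=9.4, φ=9.7, ψ=8.5, ω=5.5, ξ=7.7.
Route 1 regrets: 11.9, 0.1, 11.5, 2.8, 8.5 → max 11.9
Route 2 regrets: 0.0, 0.0, 3.2, 8.7, 3.4 → max 8.7
Route 3 regrets: 8.4, 14.2, 5.5, 0.0, 0.0 → max 14.2
Route 4 regrets: 1.0, 11.9, 11.2, 5.2, 0.8 → max 11.9
Route 5 regrets: 9.5, 10.2, 13.3, 2.9, 11.3 → max 13.3
Route 6 regrets: 14.0, 9.5, 0.0, 6.2, 8.4 → max 14.0
Smallest max regret = 8.7 → Route 2.

Route 2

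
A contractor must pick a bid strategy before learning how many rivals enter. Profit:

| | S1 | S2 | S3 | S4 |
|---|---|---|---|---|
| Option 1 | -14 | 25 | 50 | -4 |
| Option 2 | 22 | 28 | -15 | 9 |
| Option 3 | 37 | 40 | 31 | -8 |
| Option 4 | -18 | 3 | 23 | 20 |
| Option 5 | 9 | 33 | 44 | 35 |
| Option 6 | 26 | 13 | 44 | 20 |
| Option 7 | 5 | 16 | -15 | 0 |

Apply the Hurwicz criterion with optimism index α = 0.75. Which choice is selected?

Option 1: 0.75·50 + 0.25·(-14) = 34
Option 2: 0.75·28 + 0.25·(-15) = 17.25
Option 3: 0.75·40 + 0.25·(-8) = 28
Option 4: 0.75·23 + 0.25·(-18) = 12.75
Option 5: 0.75·44 + 0.25·9 = 35.25
Option 6: 0.75·44 + 0.25·13 = 36.25
Option 7: 0.75·16 + 0.25·(-15) = 8.25
Highest Hurwicz score = 36.25 → Option 6.

Option 6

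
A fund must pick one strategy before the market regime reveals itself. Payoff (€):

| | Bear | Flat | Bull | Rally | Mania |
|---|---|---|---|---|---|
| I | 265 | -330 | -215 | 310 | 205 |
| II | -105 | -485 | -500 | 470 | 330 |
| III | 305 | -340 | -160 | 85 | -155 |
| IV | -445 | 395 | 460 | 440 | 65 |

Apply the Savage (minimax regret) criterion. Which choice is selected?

I

Column bests: Bear=305, Flat=395, Bull=460, Rally=470, Mania=330.
I regrets: 40, 725, 675, 160, 125 → max 725
II regrets: 410, 880, 960, 0, 0 → max 960
III regrets: 0, 735, 620, 385, 485 → max 735
IV regrets: 750, 0, 0, 30, 265 → max 750
Smallest max regret = 725 → I.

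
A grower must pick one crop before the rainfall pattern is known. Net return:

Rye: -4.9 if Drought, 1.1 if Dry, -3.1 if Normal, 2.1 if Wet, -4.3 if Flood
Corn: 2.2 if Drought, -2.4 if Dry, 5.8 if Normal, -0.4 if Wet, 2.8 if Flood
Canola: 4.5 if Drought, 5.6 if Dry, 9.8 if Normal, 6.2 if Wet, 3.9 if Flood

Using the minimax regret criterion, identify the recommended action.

Column bests: Drought=4.5, Dry=5.6, Normal=9.8, Wet=6.2, Flood=3.9.
Rye regrets: 9.4, 4.5, 12.9, 4.1, 8.2 → max 12.9
Corn regrets: 2.3, 8.0, 4.0, 6.6, 1.1 → max 8.0
Canola regrets: 0.0, 0.0, 0.0, 0.0, 0.0 → max 0.0
Smallest max regret = 0.0 → Canola.

Canola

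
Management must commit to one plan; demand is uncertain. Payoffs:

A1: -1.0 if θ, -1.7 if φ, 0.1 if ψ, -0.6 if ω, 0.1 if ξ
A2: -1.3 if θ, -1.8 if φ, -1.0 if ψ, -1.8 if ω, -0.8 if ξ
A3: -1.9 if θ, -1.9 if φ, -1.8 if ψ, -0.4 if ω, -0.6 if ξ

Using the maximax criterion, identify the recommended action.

Row maxima: A1=0.1, A2=-0.8, A3=-0.4
Best best-case = 0.1 → A1.

A1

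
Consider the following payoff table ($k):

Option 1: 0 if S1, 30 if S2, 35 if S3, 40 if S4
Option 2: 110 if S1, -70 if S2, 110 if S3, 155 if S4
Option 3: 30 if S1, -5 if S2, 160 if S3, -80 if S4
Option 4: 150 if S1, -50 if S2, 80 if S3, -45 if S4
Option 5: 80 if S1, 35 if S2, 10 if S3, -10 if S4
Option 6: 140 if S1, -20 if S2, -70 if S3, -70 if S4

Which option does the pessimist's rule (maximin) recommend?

Row minima: Option 1=0, Option 2=-70, Option 3=-80, Option 4=-50, Option 5=-10, Option 6=-70
Best worst-case = 0 → Option 1.

Option 1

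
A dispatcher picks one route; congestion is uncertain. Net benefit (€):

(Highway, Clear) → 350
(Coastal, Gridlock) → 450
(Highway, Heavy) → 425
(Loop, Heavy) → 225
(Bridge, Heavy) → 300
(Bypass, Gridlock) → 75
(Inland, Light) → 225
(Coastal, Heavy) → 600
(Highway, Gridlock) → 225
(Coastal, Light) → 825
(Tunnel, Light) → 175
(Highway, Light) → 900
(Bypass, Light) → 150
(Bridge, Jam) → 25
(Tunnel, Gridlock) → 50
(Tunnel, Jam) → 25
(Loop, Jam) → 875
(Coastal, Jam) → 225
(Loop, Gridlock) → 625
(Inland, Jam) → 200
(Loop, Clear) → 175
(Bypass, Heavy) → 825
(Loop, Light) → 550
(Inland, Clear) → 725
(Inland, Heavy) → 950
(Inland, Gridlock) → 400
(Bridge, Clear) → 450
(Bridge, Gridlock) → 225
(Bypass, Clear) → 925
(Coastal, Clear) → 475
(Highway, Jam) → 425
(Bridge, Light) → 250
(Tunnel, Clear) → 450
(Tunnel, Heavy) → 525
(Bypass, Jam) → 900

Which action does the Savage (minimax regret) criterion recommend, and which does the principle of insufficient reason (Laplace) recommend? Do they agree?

minimax regret → Highway; laplace → Bypass (disagree)

Column bests: Clear=925, Light=900, Heavy=950, Jam=900, Gridlock=625.
Bridge regrets: 475, 650, 650, 875, 400 → max 875
Highway regrets: 575, 0, 525, 475, 400 → max 575
Coastal regrets: 450, 75, 350, 675, 175 → max 675
Tunnel regrets: 475, 725, 425, 875, 575 → max 875
Loop regrets: 750, 350, 725, 25, 0 → max 750
Inland regrets: 200, 675, 0, 700, 225 → max 700
Bypass regrets: 0, 750, 125, 0, 550 → max 750
Smallest max regret = 575 → Highway.
Row averages: Bridge=250, Highway=465, Coastal=515, Tunnel=245, Loop=490, Inland=500, Bypass=575
Highest average = 575 → Bypass.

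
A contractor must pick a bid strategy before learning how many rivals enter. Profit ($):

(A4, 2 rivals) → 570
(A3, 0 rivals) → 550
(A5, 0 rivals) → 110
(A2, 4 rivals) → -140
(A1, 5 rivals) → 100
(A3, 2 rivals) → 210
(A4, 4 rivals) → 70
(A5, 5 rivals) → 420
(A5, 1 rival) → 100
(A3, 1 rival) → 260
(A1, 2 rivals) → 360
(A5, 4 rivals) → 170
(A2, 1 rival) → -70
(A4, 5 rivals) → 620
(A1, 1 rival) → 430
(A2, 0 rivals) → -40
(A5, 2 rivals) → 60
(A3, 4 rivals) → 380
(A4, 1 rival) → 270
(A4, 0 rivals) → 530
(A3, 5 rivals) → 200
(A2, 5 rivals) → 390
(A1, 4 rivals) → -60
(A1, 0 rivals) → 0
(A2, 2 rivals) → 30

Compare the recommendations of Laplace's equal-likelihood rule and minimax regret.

Row averages: A1=166, A2=34, A3=320, A4=412, A5=172
Highest average = 412 → A4.
Column bests: 0 rivals=550, 1 rival=430, 2 rivals=570, 4 rivals=380, 5 rivals=620.
A1 regrets: 550, 0, 210, 440, 520 → max 550
A2 regrets: 590, 500, 540, 520, 230 → max 590
A3 regrets: 0, 170, 360, 0, 420 → max 420
A4 regrets: 20, 160, 0, 310, 0 → max 310
A5 regrets: 440, 330, 510, 210, 200 → max 510
Smallest max regret = 310 → A4.

laplace → A4; minimax regret → A4 (agree)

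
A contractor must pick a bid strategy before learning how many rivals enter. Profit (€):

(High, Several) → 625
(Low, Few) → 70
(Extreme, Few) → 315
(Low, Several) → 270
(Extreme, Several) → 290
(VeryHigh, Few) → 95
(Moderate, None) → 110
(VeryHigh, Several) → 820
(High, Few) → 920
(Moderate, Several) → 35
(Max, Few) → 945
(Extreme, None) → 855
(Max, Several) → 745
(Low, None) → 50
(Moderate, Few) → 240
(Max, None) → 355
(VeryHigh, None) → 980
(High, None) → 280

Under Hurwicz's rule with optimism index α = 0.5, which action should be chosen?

Max

Low: 0.5·270 + 0.5·50 = 160
Moderate: 0.5·240 + 0.5·35 = 137.5
High: 0.5·920 + 0.5·280 = 600
VeryHigh: 0.5·980 + 0.5·95 = 537.5
Extreme: 0.5·855 + 0.5·290 = 572.5
Max: 0.5·945 + 0.5·355 = 650
Highest Hurwicz score = 650 → Max.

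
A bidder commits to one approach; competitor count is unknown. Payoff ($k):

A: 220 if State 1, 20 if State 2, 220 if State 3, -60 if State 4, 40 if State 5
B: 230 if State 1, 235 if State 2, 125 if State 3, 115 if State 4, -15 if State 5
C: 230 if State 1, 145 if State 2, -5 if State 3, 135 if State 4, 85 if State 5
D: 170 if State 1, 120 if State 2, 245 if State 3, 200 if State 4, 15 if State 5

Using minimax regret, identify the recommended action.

Column bests: State 1=230, State 2=235, State 3=245, State 4=200, State 5=85.
A regrets: 10, 215, 25, 260, 45 → max 260
B regrets: 0, 0, 120, 85, 100 → max 120
C regrets: 0, 90, 250, 65, 0 → max 250
D regrets: 60, 115, 0, 0, 70 → max 115
Smallest max regret = 115 → D.

D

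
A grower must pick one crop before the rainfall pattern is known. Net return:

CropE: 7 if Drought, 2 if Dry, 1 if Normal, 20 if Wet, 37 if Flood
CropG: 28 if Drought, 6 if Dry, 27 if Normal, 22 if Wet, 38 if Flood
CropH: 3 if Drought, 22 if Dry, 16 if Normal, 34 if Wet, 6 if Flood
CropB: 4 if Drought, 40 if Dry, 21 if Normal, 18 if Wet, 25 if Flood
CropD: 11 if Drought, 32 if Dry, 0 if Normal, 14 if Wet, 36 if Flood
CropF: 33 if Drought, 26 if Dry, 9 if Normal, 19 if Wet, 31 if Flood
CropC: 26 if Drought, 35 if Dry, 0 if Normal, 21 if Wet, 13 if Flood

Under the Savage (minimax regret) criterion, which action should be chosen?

Column bests: Drought=33, Dry=40, Normal=27, Wet=34, Flood=38.
CropE regrets: 26, 38, 26, 14, 1 → max 38
CropG regrets: 5, 34, 0, 12, 0 → max 34
CropH regrets: 30, 18, 11, 0, 32 → max 32
CropB regrets: 29, 0, 6, 16, 13 → max 29
CropD regrets: 22, 8, 27, 20, 2 → max 27
CropF regrets: 0, 14, 18, 15, 7 → max 18
CropC regrets: 7, 5, 27, 13, 25 → max 27
Smallest max regret = 18 → CropF.

CropF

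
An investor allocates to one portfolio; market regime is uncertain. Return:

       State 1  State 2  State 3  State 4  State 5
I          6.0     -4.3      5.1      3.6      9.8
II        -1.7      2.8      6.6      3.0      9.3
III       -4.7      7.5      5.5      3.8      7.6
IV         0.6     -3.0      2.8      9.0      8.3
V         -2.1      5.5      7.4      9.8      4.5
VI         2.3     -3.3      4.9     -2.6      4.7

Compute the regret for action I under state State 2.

11.8

Best payoff under State 2 is 7.5.
Regret = 7.5 − (-4.3) = 11.8.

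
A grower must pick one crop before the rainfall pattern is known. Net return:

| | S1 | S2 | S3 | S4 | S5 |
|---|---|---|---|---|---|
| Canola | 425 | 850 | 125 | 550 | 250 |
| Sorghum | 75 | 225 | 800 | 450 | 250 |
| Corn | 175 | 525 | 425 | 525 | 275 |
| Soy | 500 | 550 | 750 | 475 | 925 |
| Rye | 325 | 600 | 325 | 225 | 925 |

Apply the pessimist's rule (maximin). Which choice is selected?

Soy

Row minima: Canola=125, Sorghum=75, Corn=175, Soy=475, Rye=225
Best worst-case = 475 → Soy.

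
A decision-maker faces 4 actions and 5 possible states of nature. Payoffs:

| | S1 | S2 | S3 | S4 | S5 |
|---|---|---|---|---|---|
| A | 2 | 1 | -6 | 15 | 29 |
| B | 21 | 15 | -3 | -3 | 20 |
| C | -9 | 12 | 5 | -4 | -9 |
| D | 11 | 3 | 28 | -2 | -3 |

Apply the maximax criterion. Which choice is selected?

A

Row maxima: A=29, B=21, C=12, D=28
Best best-case = 29 → A.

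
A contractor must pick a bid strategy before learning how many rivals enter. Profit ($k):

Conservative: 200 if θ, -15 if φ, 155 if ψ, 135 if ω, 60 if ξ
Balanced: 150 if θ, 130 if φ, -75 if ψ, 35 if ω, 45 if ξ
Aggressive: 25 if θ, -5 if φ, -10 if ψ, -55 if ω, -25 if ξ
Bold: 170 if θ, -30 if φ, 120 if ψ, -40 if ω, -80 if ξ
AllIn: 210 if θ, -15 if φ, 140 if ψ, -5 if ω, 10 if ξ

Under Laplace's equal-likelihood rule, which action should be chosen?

Row averages: Conservative=107, Balanced=57, Aggressive=-14, Bold=28, AllIn=68
Highest average = 107 → Conservative.

Conservative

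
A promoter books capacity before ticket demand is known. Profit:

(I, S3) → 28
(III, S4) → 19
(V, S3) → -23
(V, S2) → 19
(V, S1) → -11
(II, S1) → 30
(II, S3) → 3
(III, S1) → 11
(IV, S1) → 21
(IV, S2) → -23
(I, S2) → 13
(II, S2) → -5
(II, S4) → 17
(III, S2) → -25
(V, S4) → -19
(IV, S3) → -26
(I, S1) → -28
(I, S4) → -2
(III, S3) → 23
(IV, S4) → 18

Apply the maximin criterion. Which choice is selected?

II

Row minima: I=-28, II=-5, III=-25, IV=-26, V=-23
Best worst-case = -5 → II.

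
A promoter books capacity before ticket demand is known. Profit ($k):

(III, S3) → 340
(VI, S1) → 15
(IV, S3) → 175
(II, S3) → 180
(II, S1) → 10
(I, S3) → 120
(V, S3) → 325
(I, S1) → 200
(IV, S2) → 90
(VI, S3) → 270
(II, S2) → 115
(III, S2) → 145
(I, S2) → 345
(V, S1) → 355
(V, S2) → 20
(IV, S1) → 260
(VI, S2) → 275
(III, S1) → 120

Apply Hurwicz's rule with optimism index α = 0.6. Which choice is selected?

I: 0.6·345 + 0.4·120 = 255
II: 0.6·180 + 0.4·10 = 112
III: 0.6·340 + 0.4·120 = 252
IV: 0.6·260 + 0.4·90 = 192
V: 0.6·355 + 0.4·20 = 221
VI: 0.6·275 + 0.4·15 = 171
Highest Hurwicz score = 255 → I.

I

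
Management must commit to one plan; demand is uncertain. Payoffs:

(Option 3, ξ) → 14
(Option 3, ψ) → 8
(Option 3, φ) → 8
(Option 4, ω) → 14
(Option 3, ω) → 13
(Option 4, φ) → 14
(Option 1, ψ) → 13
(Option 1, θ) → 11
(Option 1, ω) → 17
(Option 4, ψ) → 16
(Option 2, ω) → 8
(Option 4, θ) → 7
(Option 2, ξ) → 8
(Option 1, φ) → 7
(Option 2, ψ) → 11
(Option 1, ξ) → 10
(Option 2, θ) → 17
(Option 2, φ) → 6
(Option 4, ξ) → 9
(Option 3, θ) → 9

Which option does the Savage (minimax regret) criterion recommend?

Column bests: θ=17, φ=14, ψ=16, ω=17, ξ=14.
Option 1 regrets: 6, 7, 3, 0, 4 → max 7
Option 2 regrets: 0, 8, 5, 9, 6 → max 9
Option 3 regrets: 8, 6, 8, 4, 0 → max 8
Option 4 regrets: 10, 0, 0, 3, 5 → max 10
Smallest max regret = 7 → Option 1.

Option 1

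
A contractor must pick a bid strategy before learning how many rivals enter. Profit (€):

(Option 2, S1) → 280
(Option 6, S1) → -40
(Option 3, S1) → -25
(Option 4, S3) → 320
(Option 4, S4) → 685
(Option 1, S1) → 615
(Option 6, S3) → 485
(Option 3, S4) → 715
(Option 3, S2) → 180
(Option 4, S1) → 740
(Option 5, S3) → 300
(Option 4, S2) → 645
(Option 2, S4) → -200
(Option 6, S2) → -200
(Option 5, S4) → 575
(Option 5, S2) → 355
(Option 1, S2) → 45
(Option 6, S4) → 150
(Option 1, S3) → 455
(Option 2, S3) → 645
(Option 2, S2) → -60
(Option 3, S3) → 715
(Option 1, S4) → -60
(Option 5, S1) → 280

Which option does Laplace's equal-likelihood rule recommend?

Row averages: Option 1=263.75, Option 2=166.25, Option 3=396.25, Option 4=597.5, Option 5=377.5, Option 6=98.75
Highest average = 597.5 → Option 4.

Option 4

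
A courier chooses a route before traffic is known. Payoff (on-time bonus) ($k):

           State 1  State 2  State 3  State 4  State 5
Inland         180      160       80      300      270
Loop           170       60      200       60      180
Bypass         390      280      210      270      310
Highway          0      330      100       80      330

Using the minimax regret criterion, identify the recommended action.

Bypass

Column bests: State 1=390, State 2=330, State 3=210, State 4=300, State 5=330.
Inland regrets: 210, 170, 130, 0, 60 → max 210
Loop regrets: 220, 270, 10, 240, 150 → max 270
Bypass regrets: 0, 50, 0, 30, 20 → max 50
Highway regrets: 390, 0, 110, 220, 0 → max 390
Smallest max regret = 50 → Bypass.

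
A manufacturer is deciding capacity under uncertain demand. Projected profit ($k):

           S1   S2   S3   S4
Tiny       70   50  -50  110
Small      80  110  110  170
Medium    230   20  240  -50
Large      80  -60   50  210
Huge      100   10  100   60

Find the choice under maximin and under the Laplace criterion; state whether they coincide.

Row minima: Tiny=-50, Small=80, Medium=-50, Large=-60, Huge=10
Best worst-case = 80 → Small.
Row averages: Tiny=45, Small=117.5, Medium=110, Large=70, Huge=67.5
Highest average = 117.5 → Small.

maximin → Small; laplace → Small (agree)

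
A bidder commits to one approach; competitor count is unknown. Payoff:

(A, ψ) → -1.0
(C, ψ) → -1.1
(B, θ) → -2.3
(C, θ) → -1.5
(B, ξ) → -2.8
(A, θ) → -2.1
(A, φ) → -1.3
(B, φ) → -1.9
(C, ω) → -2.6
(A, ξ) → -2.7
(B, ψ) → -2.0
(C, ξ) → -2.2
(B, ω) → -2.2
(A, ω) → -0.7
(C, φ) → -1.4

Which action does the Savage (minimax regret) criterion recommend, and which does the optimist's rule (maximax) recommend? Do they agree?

minimax regret → A; maximax → A (agree)

Column bests: θ=-1.5, φ=-1.3, ψ=-1.0, ω=-0.7, ξ=-2.2.
A regrets: 0.6, 0.0, 0.0, 0.0, 0.5 → max 0.6
B regrets: 0.8, 0.6, 1.0, 1.5, 0.6 → max 1.5
C regrets: 0.0, 0.1, 0.1, 1.9, 0.0 → max 1.9
Smallest max regret = 0.6 → A.
Row maxima: A=-0.7, B=-1.9, C=-1.1
Best best-case = -0.7 → A.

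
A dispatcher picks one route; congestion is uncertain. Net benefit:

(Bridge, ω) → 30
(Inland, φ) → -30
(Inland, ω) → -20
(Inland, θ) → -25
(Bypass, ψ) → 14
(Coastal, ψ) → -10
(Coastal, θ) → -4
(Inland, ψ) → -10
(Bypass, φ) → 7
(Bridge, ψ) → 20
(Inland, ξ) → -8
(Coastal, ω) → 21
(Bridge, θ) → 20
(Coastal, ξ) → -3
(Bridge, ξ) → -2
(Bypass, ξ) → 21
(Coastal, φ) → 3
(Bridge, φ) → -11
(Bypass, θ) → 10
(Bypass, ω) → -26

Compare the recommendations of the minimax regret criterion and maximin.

minimax regret → Bridge; maximin → Coastal (disagree)

Column bests: θ=20, φ=7, ψ=20, ω=30, ξ=21.
Bridge regrets: 0, 18, 0, 0, 23 → max 23
Bypass regrets: 10, 0, 6, 56, 0 → max 56
Inland regrets: 45, 37, 30, 50, 29 → max 50
Coastal regrets: 24, 4, 30, 9, 24 → max 30
Smallest max regret = 23 → Bridge.
Row minima: Bridge=-11, Bypass=-26, Inland=-30, Coastal=-10
Best worst-case = -10 → Coastal.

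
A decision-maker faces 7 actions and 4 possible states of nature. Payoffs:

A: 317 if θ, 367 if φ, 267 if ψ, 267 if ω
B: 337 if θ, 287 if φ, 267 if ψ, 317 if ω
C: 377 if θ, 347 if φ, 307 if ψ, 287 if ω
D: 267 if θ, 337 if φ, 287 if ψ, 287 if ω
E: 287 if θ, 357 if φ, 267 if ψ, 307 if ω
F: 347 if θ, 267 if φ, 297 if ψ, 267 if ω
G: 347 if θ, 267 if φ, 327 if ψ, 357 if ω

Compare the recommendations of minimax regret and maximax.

minimax regret → C; maximax → C (agree)

Column bests: θ=377, φ=367, ψ=327, ω=357.
A regrets: 60, 0, 60, 90 → max 90
B regrets: 40, 80, 60, 40 → max 80
C regrets: 0, 20, 20, 70 → max 70
D regrets: 110, 30, 40, 70 → max 110
E regrets: 90, 10, 60, 50 → max 90
F regrets: 30, 100, 30, 90 → max 100
G regrets: 30, 100, 0, 0 → max 100
Smallest max regret = 70 → C.
Row maxima: A=367, B=337, C=377, D=337, E=357, F=347, G=357
Best best-case = 377 → C.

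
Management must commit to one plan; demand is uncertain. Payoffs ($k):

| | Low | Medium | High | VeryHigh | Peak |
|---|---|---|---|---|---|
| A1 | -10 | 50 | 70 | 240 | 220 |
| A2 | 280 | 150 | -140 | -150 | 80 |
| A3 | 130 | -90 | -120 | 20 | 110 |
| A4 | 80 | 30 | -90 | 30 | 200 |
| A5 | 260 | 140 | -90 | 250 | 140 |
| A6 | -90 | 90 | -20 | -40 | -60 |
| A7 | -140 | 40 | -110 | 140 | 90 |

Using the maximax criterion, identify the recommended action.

Row maxima: A1=240, A2=280, A3=130, A4=200, A5=260, A6=90, A7=140
Best best-case = 280 → A2.

A2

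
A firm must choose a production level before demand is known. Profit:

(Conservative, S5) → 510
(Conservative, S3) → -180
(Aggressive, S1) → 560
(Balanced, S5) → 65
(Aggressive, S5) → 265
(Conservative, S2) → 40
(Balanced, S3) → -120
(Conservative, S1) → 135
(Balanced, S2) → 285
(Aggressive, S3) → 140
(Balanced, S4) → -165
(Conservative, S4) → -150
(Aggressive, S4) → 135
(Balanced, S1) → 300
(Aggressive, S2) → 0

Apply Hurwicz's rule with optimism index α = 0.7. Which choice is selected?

Aggressive

Conservative: 0.7·510 + 0.3·(-180) = 303
Balanced: 0.7·300 + 0.3·(-165) = 160.5
Aggressive: 0.7·560 + 0.3·0 = 392
Highest Hurwicz score = 392 → Aggressive.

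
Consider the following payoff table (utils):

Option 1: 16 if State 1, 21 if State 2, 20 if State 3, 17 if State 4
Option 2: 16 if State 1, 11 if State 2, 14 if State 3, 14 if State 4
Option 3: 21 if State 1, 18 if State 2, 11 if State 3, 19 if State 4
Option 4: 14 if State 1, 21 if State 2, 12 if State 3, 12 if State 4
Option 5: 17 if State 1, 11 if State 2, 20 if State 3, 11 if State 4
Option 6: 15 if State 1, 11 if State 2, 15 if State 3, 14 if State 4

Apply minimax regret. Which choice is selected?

Column bests: State 1=21, State 2=21, State 3=20, State 4=19.
Option 1 regrets: 5, 0, 0, 2 → max 5
Option 2 regrets: 5, 10, 6, 5 → max 10
Option 3 regrets: 0, 3, 9, 0 → max 9
Option 4 regrets: 7, 0, 8, 7 → max 8
Option 5 regrets: 4, 10, 0, 8 → max 10
Option 6 regrets: 6, 10, 5, 5 → max 10
Smallest max regret = 5 → Option 1.

Option 1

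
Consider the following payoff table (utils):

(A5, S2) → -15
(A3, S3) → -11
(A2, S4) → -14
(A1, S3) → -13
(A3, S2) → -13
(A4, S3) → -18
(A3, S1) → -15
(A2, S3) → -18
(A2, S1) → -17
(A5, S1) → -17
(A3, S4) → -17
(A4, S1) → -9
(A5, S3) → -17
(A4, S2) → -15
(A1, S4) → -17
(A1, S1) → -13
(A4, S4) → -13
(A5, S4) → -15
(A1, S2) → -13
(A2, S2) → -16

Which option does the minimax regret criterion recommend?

Column bests: S1=-9, S2=-13, S3=-11, S4=-13.
A1 regrets: 4, 0, 2, 4 → max 4
A2 regrets: 8, 3, 7, 1 → max 8
A3 regrets: 6, 0, 0, 4 → max 6
A4 regrets: 0, 2, 7, 0 → max 7
A5 regrets: 8, 2, 6, 2 → max 8
Smallest max regret = 4 → A1.

A1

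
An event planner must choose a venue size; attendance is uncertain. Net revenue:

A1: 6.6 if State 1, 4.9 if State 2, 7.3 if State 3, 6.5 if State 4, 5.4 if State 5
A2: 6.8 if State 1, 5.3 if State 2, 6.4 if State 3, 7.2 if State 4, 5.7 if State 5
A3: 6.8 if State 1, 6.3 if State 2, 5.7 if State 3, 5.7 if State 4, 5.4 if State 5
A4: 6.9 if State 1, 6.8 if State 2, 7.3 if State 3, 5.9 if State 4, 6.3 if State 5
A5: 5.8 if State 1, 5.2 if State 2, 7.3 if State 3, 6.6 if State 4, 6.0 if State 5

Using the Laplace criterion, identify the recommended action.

A4

Row averages: A1=6.14, A2=6.28, A3=5.98, A4=6.64, A5=6.18
Highest average = 6.64 → A4.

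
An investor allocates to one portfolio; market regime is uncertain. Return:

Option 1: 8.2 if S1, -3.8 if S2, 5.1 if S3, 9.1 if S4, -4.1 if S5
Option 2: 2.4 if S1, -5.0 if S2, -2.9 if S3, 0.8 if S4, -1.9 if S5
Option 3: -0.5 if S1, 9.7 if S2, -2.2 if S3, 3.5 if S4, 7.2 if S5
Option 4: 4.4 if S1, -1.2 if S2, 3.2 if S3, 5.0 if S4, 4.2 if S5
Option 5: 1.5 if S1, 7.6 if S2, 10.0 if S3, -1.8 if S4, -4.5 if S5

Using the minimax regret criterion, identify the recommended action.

Option 4

Column bests: S1=8.2, S2=9.7, S3=10.0, S4=9.1, S5=7.2.
Option 1 regrets: 0.0, 13.5, 4.9, 0.0, 11.3 → max 13.5
Option 2 regrets: 5.8, 14.7, 12.9, 8.3, 9.1 → max 14.7
Option 3 regrets: 8.7, 0.0, 12.2, 5.6, 0.0 → max 12.2
Option 4 regrets: 3.8, 10.9, 6.8, 4.1, 3.0 → max 10.9
Option 5 regrets: 6.7, 2.1, 0.0, 10.9, 11.7 → max 11.7
Smallest max regret = 10.9 → Option 4.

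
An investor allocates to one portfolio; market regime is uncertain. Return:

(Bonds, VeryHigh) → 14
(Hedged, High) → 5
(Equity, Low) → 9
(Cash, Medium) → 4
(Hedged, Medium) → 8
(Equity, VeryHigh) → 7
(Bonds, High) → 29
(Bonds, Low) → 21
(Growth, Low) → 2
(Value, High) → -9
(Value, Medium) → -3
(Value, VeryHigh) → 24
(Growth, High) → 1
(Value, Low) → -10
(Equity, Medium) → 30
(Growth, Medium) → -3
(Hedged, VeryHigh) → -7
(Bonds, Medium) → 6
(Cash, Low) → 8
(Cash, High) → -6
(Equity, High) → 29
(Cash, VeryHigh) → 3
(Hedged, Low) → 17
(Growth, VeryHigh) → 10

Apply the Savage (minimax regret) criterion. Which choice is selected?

Column bests: Low=21, Medium=30, High=29, VeryHigh=24.
Equity regrets: 12, 0, 0, 17 → max 17
Bonds regrets: 0, 24, 0, 10 → max 24
Hedged regrets: 4, 22, 24, 31 → max 31
Growth regrets: 19, 33, 28, 14 → max 33
Cash regrets: 13, 26, 35, 21 → max 35
Value regrets: 31, 33, 38, 0 → max 38
Smallest max regret = 17 → Equity.

Equity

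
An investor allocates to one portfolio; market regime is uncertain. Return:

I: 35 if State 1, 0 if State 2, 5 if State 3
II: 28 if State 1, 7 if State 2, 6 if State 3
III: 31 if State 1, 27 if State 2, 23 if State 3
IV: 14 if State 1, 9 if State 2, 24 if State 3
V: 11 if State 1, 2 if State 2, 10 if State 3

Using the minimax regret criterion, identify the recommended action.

III

Column bests: State 1=35, State 2=27, State 3=24.
I regrets: 0, 27, 19 → max 27
II regrets: 7, 20, 18 → max 20
III regrets: 4, 0, 1 → max 4
IV regrets: 21, 18, 0 → max 21
V regrets: 24, 25, 14 → max 25
Smallest max regret = 4 → III.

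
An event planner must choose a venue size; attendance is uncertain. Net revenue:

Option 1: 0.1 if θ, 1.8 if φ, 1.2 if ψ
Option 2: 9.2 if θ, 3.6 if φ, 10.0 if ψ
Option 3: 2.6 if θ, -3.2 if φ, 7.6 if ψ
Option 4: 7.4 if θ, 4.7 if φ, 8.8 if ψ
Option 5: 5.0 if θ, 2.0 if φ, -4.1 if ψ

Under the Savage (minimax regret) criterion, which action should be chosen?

Column bests: θ=9.2, φ=4.7, ψ=10.0.
Option 1 regrets: 9.1, 2.9, 8.8 → max 9.1
Option 2 regrets: 0.0, 1.1, 0.0 → max 1.1
Option 3 regrets: 6.6, 7.9, 2.4 → max 7.9
Option 4 regrets: 1.8, 0.0, 1.2 → max 1.8
Option 5 regrets: 4.2, 2.7, 14.1 → max 14.1
Smallest max regret = 1.1 → Option 2.

Option 2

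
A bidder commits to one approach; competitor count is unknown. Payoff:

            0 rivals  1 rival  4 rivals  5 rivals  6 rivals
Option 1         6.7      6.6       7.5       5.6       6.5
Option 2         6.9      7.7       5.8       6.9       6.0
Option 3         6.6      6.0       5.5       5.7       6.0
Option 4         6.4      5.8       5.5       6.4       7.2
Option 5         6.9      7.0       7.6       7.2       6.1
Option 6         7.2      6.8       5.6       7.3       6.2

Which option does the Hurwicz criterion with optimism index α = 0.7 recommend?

Option 5

Option 1: 0.7·7.5 + 0.3·5.6 = 6.93
Option 2: 0.7·7.7 + 0.3·5.8 = 7.13
Option 3: 0.7·6.6 + 0.3·5.5 = 6.27
Option 4: 0.7·7.2 + 0.3·5.5 = 6.69
Option 5: 0.7·7.6 + 0.3·6.1 = 7.15
Option 6: 0.7·7.3 + 0.3·5.6 = 6.79
Highest Hurwicz score = 7.15 → Option 5.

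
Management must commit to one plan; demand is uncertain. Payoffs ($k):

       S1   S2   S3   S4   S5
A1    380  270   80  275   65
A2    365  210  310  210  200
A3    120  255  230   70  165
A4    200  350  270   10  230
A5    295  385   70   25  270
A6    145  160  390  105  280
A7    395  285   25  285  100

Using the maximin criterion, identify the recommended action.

Row minima: A1=65, A2=200, A3=70, A4=10, A5=25, A6=105, A7=25
Best worst-case = 200 → A2.

A2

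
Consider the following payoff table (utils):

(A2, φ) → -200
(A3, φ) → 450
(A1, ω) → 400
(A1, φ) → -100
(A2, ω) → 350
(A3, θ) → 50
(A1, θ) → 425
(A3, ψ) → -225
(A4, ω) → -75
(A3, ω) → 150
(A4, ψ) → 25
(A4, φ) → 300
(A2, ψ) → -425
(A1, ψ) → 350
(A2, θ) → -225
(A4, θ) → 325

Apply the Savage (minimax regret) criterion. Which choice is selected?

A4

Column bests: θ=425, φ=450, ψ=350, ω=400.
A1 regrets: 0, 550, 0, 0 → max 550
A2 regrets: 650, 650, 775, 50 → max 775
A3 regrets: 375, 0, 575, 250 → max 575
A4 regrets: 100, 150, 325, 475 → max 475
Smallest max regret = 475 → A4.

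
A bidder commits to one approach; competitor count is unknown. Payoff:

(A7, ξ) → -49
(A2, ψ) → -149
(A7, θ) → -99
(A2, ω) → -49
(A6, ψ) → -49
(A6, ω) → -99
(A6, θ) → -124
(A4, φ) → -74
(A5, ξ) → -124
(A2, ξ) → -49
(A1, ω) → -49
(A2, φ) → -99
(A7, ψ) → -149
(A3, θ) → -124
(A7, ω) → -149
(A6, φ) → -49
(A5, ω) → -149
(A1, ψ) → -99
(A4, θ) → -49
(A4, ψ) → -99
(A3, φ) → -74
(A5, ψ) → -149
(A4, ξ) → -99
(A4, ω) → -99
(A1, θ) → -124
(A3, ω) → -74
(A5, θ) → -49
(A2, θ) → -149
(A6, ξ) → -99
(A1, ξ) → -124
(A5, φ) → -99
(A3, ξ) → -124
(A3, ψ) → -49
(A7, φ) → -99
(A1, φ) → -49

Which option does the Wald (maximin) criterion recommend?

A4

Row minima: A1=-124, A2=-149, A3=-124, A4=-99, A5=-149, A6=-124, A7=-149
Best worst-case = -99 → A4.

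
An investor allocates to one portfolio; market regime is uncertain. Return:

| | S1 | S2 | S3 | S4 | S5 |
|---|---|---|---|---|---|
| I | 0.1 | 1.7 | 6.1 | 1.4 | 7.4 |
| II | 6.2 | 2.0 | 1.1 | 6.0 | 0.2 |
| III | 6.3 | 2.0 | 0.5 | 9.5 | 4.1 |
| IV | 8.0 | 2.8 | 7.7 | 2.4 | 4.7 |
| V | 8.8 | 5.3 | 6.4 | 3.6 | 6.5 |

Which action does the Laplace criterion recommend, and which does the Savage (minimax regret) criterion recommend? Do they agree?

laplace → V; minimax regret → V (agree)

Row averages: I=3.34, II=3.1, III=4.48, IV=5.12, V=6.12
Highest average = 6.12 → V.
Column bests: S1=8.8, S2=5.3, S3=7.7, S4=9.5, S5=7.4.
I regrets: 8.7, 3.6, 1.6, 8.1, 0.0 → max 8.7
II regrets: 2.6, 3.3, 6.6, 3.5, 7.2 → max 7.2
III regrets: 2.5, 3.3, 7.2, 0.0, 3.3 → max 7.2
IV regrets: 0.8, 2.5, 0.0, 7.1, 2.7 → max 7.1
V regrets: 0.0, 0.0, 1.3, 5.9, 0.9 → max 5.9
Smallest max regret = 5.9 → V.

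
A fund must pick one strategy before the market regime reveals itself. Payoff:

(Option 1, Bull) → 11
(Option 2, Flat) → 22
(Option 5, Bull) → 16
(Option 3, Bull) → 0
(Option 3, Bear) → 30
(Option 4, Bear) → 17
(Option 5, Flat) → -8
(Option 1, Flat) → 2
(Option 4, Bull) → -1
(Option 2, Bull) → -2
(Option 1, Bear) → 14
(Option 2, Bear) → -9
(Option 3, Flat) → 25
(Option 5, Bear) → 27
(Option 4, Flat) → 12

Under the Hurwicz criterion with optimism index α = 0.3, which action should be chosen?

Option 3

Option 1: 0.3·14 + 0.7·2 = 5.6
Option 2: 0.3·22 + 0.7·(-9) = 0.3
Option 3: 0.3·30 + 0.7·0 = 9
Option 4: 0.3·17 + 0.7·(-1) = 4.4
Option 5: 0.3·27 + 0.7·(-8) = 2.5
Highest Hurwicz score = 9 → Option 3.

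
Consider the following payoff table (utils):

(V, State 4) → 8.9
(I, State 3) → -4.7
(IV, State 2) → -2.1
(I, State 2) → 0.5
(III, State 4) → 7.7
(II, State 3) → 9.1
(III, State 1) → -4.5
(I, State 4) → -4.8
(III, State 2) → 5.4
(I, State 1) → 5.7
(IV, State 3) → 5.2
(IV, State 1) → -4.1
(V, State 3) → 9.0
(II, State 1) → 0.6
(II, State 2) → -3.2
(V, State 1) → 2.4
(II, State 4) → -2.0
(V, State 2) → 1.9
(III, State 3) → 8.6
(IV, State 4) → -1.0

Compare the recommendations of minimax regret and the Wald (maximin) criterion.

minimax regret → V; maximin → V (agree)

Column bests: State 1=5.7, State 2=5.4, State 3=9.1, State 4=8.9.
I regrets: 0.0, 4.9, 13.8, 13.7 → max 13.8
II regrets: 5.1, 8.6, 0.0, 10.9 → max 10.9
III regrets: 10.2, 0.0, 0.5, 1.2 → max 10.2
IV regrets: 9.8, 7.5, 3.9, 9.9 → max 9.9
V regrets: 3.3, 3.5, 0.1, 0.0 → max 3.5
Smallest max regret = 3.5 → V.
Row minima: I=-4.8, II=-3.2, III=-4.5, IV=-4.1, V=1.9
Best worst-case = 1.9 → V.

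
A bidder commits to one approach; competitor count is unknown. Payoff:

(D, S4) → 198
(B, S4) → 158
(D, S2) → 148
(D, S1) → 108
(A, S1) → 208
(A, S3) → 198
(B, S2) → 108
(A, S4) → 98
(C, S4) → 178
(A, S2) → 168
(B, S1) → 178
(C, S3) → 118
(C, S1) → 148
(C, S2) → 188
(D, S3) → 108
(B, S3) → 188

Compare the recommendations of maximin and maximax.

Row minima: A=98, B=108, C=118, D=108
Best worst-case = 118 → C.
Row maxima: A=208, B=188, C=188, D=198
Best best-case = 208 → A.

maximin → C; maximax → A (disagree)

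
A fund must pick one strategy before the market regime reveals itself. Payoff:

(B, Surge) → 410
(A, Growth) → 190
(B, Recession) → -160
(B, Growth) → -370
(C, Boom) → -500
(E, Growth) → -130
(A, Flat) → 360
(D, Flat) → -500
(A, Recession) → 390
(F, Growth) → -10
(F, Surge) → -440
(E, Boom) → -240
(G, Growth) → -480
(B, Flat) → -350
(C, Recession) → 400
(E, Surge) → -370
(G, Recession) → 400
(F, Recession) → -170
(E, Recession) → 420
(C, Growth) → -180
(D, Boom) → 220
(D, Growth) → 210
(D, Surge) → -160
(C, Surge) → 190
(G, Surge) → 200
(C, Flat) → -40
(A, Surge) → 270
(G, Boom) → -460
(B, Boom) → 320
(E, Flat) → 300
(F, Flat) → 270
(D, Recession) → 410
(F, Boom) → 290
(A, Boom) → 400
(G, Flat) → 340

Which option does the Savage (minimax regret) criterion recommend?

Column bests: Recession=420, Flat=360, Growth=210, Boom=400, Surge=410.
A regrets: 30, 0, 20, 0, 140 → max 140
B regrets: 580, 710, 580, 80, 0 → max 710
C regrets: 20, 400, 390, 900, 220 → max 900
D regrets: 10, 860, 0, 180, 570 → max 860
E regrets: 0, 60, 340, 640, 780 → max 780
F regrets: 590, 90, 220, 110, 850 → max 850
G regrets: 20, 20, 690, 860, 210 → max 860
Smallest max regret = 140 → A.

A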